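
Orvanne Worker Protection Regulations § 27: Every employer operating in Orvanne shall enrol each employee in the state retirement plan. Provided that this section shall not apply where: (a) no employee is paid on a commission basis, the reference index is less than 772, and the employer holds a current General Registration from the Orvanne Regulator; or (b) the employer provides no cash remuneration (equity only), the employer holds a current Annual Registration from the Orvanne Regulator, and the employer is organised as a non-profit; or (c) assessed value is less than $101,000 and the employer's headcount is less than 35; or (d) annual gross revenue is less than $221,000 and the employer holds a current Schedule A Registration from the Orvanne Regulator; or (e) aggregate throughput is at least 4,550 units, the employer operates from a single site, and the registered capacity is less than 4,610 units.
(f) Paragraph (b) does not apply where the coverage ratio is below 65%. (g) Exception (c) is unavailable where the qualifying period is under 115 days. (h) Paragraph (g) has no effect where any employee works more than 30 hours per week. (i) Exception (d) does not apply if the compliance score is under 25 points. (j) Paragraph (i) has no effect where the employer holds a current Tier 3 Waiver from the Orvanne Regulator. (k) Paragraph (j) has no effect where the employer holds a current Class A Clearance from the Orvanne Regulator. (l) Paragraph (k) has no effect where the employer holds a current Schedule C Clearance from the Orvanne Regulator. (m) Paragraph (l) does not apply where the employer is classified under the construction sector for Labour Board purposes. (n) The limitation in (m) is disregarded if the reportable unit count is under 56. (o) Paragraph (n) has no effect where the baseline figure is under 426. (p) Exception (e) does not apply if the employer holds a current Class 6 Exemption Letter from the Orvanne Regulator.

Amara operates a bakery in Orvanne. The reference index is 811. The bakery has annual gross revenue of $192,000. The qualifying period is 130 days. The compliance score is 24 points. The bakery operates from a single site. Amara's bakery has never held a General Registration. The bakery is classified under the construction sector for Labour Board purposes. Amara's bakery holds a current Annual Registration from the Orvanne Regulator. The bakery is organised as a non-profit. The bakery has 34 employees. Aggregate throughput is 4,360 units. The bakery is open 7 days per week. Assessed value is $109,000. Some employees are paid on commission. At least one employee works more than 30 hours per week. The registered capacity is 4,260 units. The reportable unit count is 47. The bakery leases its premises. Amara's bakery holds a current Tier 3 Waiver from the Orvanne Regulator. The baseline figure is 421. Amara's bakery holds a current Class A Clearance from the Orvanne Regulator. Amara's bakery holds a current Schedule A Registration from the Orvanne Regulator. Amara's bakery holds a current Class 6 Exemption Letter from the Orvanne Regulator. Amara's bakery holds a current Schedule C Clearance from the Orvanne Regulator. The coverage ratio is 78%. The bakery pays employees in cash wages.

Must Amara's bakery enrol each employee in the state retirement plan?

Exception (a) requires that no employee is paid on a commission basis; but some employees are paid on commission, so (a) is unavailable.
Exception (b) does not apply: employees are paid cash wages.
Exception (c) fails — assessed value is $109,000, not less than $101,000.
Exception (d)'s conditions are all satisfied: annual gross revenue is $192,000, less than the $221,000 limit; a current Schedule A Registration is held. But: (i) operates against (d): the compliance score is 24 points, under the 25 points limit. (j) applies (a current Tier 3 Waiver is held), but yields to (k): (k) operates against (j): a current Class A Clearance is held. (l) would limit (k) — a current Schedule C Clearance is held — but (m) sets (l) aside: (m) operates against (l): the bakery is classified under the construction sector. (n) applies (the reportable unit count is 47, under the 56 limit), but is displaced by (o): (o) operates against (n): the baseline figure is 421, under the 426 limit. So (d) is unavailable.
Exception (e) fails — aggregate throughput is 4,360 units, short of 4,550 units.
No exception displaces § 27.

Yes — Amara's bakery must enrol each employee in the state retirement plan.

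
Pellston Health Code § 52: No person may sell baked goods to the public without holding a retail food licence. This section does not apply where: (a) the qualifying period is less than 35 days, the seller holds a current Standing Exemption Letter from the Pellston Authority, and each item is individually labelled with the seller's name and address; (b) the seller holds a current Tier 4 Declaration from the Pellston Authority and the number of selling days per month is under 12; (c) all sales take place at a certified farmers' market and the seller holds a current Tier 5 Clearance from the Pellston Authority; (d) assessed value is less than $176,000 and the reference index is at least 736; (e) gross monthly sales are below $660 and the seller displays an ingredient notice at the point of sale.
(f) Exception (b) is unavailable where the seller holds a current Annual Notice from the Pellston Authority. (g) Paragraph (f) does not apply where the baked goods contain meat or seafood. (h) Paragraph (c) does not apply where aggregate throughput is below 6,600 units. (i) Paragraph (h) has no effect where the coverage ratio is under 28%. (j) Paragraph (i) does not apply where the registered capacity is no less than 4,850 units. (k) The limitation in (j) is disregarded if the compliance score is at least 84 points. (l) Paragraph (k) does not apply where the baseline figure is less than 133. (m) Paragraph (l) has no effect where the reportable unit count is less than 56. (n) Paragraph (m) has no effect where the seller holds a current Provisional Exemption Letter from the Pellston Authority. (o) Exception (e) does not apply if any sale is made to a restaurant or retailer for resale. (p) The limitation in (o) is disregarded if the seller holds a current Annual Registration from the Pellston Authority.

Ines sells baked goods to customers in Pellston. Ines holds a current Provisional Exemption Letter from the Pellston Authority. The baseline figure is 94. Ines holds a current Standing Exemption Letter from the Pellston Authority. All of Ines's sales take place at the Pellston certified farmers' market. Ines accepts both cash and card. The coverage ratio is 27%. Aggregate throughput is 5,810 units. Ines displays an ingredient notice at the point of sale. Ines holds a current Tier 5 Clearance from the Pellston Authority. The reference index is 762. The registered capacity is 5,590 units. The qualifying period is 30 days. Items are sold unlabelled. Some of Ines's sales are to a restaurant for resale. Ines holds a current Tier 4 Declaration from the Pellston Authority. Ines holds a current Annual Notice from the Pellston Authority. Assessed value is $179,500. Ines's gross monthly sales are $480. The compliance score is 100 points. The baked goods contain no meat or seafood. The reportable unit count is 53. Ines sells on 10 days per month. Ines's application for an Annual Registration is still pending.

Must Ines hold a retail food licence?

Yes — Ines must hold a retail food licence.

Exception (a) requires that each item is individually labelled with the seller's name and address; but items are sold unlabelled, so (a) is unavailable.
All of (b)'s requirements are met (a current Tier 4 Declaration is held; the number of selling days per month is 10, under the 12 limit). However, paragraphs (f)–(g) must be considered: (f) is triggered — a current Annual Notice is held. (g) does not operate here (the baked goods contain no meat or seafood), so (f) stands. Exception (b) does not apply.
Exception (c) is satisfied on its face — all sales are at a certified farmers' market; a current Tier 5 Clearance is held. But: (h) is triggered — aggregate throughput is 5,810 units, below the 6,600 units limit. (i) is triggered (the coverage ratio is 27%, under the 28% limit), but is overridden by (j): (j) operates against (i): the registered capacity is 5,590 units, meeting the 4,850 units threshold. (k) would limit (j) — the compliance score is 100 points, meeting the 84 points threshold — but (l) sets (k) aside: (l) operates against (k): the baseline figure is 94, less than the 133 limit. (m) would limit (l) — the reportable unit count is 53, less than the 56 limit — but (n) sets (m) aside: (n) applies — a current Provisional Exemption Letter is held. (c) is therefore removed.
Exception (d) fails — assessed value is $179,500, not less than $176,000.
Exception (e)'s conditions are all satisfied: gross monthly sales are $480, below the $660 limit; an ingredient notice is displayed. But applying paragraphs (o)–(p): (o) operates against (e): some sales are to a restaurant for resale. (p) is not triggered (the Annual Registration is not current), so (o) stands. Exception (e) does not apply.
No exception applies. The general rule governs.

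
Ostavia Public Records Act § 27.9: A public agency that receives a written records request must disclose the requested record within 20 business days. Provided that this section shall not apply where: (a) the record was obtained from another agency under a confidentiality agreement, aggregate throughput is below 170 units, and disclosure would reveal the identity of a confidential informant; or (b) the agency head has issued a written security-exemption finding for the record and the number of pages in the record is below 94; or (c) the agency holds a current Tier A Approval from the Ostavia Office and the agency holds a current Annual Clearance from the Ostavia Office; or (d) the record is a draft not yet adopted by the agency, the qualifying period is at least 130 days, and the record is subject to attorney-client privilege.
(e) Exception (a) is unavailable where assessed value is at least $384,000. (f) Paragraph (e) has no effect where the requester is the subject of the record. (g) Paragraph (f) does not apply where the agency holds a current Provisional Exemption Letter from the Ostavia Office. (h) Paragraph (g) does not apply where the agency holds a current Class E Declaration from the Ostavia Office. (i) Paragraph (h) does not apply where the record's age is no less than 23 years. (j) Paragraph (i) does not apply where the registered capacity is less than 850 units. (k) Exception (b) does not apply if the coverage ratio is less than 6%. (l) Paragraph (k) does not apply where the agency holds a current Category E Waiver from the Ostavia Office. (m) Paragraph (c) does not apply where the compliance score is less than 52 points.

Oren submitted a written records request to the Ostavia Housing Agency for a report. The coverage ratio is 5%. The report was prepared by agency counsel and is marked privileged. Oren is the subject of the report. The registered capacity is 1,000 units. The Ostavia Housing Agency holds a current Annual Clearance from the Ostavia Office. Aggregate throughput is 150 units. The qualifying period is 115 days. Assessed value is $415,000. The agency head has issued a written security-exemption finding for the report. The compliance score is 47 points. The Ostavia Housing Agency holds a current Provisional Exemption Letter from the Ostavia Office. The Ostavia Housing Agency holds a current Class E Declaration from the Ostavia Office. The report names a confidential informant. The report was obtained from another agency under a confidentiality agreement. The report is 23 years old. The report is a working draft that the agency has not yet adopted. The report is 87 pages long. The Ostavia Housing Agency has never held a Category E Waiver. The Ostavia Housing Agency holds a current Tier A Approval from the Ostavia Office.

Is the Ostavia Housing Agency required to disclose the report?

Exception (a) is satisfied on its face — the report was obtained under a confidentiality agreement; aggregate throughput is 150 units, below the 170 units limit; the report names a confidential informant. Turning to paragraphs (e)–(j): (e) operates — assessed value is $415,000, meeting the $384,000 threshold. (f) would limit (e) — Oren is the subject of the report — but (g) sets (f) aside: (g) is engaged — a current Provisional Exemption Letter is held. (h) is engaged (a current Class E Declaration is held), but is displaced by (i): (i) operates against (h): the record's age is 23 years, meeting the 23 years threshold. (j) is not engaged (the registered capacity is 1,000 units, not less than 850 units), so (i) stands. So (a) is unavailable.
Exception (b): a written security-exemption finding has been issued; the number of pages in the record is 87, below the 94 limit — every condition holds. But: (k) operates against (b): the coverage ratio is 5%, less than the 6% limit. (l), which would lift (k), is inapplicable — the Category E Waiver is not current. (b) is therefore removed.
Exception (c)'s conditions are all satisfied: a current Tier A Approval is held; a current Annual Clearance is held. But: (m) operates against (c): the compliance score is 47 points, less than the 52 points limit. So (c) is unavailable.
Exception (d) fails — the qualifying period is 115 days, short of 130 days.
No exception is made out. the Ostavia Housing Agency falls within the general rule.

Yes — the Ostavia Housing Agency must disclose the report.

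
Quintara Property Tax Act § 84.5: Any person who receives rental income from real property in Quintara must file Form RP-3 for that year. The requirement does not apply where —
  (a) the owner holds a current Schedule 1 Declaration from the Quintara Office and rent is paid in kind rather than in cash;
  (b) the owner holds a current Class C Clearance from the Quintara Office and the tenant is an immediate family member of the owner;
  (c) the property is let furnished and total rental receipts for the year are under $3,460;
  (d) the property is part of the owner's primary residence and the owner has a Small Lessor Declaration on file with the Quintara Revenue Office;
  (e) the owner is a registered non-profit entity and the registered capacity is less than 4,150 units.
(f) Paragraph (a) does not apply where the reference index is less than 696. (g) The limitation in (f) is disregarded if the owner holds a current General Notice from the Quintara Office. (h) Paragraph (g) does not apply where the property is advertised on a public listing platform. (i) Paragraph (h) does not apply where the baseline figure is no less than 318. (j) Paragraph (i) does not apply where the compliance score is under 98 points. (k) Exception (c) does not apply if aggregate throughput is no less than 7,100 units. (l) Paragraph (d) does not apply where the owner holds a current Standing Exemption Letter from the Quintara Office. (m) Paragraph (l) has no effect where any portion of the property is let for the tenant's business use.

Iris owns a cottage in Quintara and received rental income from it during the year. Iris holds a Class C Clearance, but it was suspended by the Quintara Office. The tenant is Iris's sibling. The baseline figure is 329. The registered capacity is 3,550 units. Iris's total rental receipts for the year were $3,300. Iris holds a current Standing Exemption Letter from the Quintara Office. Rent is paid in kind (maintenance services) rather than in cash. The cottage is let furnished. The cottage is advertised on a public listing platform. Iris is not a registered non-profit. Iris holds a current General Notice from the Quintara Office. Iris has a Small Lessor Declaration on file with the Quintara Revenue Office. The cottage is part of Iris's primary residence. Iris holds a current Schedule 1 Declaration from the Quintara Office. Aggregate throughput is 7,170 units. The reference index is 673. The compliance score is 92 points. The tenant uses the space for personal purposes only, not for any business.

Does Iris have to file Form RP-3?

Exception (a) is satisfied on its face — a current Schedule 1 Declaration is held; rent is paid in kind. But: (f) operates against (a): the reference index is 673, less than the 696 limit. (g) is engaged (a current General Notice is held), but yields to (h): (h) operates against (g): the property is publicly advertised. (i) would limit (h) — the baseline figure is 329, meeting the 318 threshold — but (j) sets (i) aside: (j) is triggered — the compliance score is 92 points, under the 98 points limit. So (a) is unavailable.
Exception (b) fails — no current Class C Clearance is held.
Exception (c) is satisfied on its face — the property is let furnished; total rental receipts for the year are $3,300, under the $3,460 limit. But: (k) applies — aggregate throughput is 7,170 units, meeting the 7,100 units threshold. Exception (c) does not apply.
All of (d)'s requirements are met (the cottage is part of the primary residence; a Small Lessor Declaration is on file). But applying paragraphs (l)–(m): (l) operates against (d): a current Standing Exemption Letter is held. (m) does not operate here (the space is used for personal purposes only), so (l) stands. So (d) is unavailable.
Exception (e) does not apply: Iris is not a registered non-profit.
No exception is made out. Iris falls within the general rule.

Yes — Iris must file Form RP-3.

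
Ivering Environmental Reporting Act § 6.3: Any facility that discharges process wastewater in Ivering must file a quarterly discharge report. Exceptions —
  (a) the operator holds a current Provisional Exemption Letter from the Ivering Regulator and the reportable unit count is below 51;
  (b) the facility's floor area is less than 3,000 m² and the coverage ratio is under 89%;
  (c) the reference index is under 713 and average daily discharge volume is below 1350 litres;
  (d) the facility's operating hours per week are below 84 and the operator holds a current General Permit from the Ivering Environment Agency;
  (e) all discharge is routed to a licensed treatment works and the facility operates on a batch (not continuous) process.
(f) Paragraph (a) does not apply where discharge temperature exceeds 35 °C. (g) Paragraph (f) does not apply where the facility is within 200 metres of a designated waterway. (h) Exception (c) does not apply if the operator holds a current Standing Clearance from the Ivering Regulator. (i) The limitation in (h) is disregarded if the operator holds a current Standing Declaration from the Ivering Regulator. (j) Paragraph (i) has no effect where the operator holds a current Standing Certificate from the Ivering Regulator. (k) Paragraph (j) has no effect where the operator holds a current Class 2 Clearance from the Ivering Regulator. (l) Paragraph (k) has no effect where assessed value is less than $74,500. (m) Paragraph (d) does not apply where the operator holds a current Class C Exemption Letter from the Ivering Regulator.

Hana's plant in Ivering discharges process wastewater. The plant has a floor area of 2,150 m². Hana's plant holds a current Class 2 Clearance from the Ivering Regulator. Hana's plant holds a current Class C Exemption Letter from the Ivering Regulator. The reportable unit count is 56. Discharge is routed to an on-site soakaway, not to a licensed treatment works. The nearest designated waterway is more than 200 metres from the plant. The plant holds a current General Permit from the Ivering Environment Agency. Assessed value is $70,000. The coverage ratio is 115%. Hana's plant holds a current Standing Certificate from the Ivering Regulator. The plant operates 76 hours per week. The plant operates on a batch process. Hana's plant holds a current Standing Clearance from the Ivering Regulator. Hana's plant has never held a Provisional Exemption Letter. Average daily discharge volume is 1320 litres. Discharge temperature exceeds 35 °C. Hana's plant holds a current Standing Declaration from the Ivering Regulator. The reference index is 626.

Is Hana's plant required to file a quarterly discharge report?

Exception (a) does not apply: there is no Provisional Exemption Letter in force.
Exception (b) fails — the coverage ratio is 115%, not under 89%.
All of (c)'s requirements are met (the reference index is 626, under the 713 limit; average daily discharge volume is 1320 litres, below the 1350 litres limit). However, paragraphs (h)–(l) must be considered: (h) operates against (c): a current Standing Clearance is held. (i) would limit (h) — a current Standing Declaration is held — but (j) sets (i) aside: (j) is engaged — a current Standing Certificate is held. (k) is triggered (a current Class 2 Clearance is held), but is set aside by (l): (l) is triggered — assessed value is $70,000, less than the $74,500 limit. (c) is therefore removed.
All of (d)'s requirements are met (the facility's operating hours per week are 76, below the 84 limit; a current General Permit is held). But applying paragraph (m): (m) is engaged — a current Class C Exemption Letter is held. Exception (d) does not apply.
Exception (e) requires that all discharge is routed to a licensed treatment works; but discharge is not routed to a licensed treatment works, so (e) is unavailable.
None of the exceptions is available; § 6.3 applies in full.

Yes — Hana's plant must file a quarterly discharge report.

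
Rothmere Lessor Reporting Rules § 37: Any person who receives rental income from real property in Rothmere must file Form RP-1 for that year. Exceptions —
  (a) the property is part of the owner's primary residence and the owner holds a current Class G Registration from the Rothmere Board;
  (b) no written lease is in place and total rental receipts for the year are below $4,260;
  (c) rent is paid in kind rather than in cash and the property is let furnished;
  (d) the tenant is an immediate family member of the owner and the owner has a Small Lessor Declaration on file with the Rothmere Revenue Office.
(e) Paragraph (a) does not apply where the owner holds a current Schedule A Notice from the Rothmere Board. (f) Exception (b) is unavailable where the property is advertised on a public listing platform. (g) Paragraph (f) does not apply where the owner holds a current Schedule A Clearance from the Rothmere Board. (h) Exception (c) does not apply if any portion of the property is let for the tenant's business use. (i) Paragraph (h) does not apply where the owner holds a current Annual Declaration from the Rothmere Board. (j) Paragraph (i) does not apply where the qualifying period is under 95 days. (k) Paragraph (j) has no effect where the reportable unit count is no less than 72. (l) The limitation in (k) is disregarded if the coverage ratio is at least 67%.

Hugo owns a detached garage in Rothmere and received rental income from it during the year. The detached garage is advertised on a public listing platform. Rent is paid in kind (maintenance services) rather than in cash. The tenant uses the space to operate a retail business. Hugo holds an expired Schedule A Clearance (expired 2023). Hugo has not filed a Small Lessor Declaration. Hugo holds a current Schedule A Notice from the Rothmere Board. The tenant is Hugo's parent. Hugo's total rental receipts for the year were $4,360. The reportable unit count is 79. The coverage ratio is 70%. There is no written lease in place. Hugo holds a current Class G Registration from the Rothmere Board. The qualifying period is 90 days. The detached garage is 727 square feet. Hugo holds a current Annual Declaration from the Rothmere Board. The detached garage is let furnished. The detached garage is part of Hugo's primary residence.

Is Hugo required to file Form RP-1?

All of (a)'s requirements are met (the detached garage is part of the primary residence; a current Class G Registration is held). But: (e) operates against (a): a current Schedule A Notice is held. Exception (a) does not apply.
Exception (b) requires that total rental receipts for the year are below $4,260; but total rental receipts for the year are $4,360, not below $4,260, so (b) is unavailable.
Exception (c) is satisfied on its face — rent is paid in kind; the property is let furnished. However, paragraphs (h)–(l) must be considered: (h) operates against (c): the space is let for business use. (i) applies (a current Annual Declaration is held), but is set aside by (j): (j) is triggered — the qualifying period is 90 days, under the 95 days limit. (k) is engaged (the reportable unit count is 79, meeting the 72 threshold), but is itself disapplied by (l): (l) is triggered — the coverage ratio is 70%, meeting the 67% threshold. (c) is therefore removed.
Exception (d) requires that the owner has a Small Lessor Declaration on file with the Rothmere Revenue Office; but no Small Lessor Declaration is on file, so (d) is unavailable.
No exception applies. The general rule governs.

Yes — Hugo must file Form RP-1.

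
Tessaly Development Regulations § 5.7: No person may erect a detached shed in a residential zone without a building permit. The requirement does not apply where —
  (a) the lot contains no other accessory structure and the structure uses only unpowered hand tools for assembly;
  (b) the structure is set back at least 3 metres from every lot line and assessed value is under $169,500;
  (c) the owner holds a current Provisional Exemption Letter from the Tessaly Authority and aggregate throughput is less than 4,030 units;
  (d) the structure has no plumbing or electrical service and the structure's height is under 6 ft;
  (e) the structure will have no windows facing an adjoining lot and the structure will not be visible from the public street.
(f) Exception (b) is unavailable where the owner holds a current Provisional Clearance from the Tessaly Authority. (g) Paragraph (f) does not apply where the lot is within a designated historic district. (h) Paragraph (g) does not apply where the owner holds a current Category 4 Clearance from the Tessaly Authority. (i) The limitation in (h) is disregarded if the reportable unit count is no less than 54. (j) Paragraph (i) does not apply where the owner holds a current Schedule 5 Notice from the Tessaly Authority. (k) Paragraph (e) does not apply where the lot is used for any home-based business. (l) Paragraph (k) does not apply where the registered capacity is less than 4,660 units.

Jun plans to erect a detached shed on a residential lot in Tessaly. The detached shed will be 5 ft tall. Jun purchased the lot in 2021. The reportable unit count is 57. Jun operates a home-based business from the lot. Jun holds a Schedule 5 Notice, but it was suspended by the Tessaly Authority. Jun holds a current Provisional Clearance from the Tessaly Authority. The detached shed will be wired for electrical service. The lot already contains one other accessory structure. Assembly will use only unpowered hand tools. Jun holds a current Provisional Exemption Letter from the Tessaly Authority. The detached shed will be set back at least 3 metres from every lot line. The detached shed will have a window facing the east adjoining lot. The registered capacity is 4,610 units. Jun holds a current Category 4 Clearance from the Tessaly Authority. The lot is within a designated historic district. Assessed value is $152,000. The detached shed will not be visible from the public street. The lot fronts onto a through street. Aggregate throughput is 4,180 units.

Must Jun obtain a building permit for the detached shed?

No — exception (b) applies; Jun does not need a building permit.

Exception (a) does not apply: the lot already has another accessory structure.
Exception (b)'s conditions are all satisfied: the setback is at least 3 m on every side; assessed value is $152,000, under the $169,500 limit. Under paragraphs (f)–(j): (f) operates (a current Provisional Clearance is held), but is displaced by (g): (g) operates against (f): the lot is in a historic district. (h) is triggered (a current Category 4 Clearance is held), but yields to (i): (i) is triggered — the reportable unit count is 57, meeting the 54 threshold. (j), which would lift (i), is not engaged — no current Schedule 5 Notice is held. So (b) applies.
Exception (c) fails — aggregate throughput is 4,180 units, not less than 4,030 units.
Exception (d) does not apply: electrical service is planned.
Exception (e) fails — a window faces an adjoining lot.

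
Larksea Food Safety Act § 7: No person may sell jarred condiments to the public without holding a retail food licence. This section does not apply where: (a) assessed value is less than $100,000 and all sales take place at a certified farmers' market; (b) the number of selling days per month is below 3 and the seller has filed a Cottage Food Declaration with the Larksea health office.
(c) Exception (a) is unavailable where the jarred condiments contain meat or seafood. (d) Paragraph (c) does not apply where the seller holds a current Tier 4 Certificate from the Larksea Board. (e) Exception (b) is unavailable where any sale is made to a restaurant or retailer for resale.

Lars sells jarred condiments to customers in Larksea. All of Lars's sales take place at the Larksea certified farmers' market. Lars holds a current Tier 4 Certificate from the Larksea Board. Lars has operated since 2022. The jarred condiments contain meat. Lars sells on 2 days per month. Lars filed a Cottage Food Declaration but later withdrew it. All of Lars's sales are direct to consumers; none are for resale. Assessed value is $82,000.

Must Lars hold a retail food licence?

No — exception (a) applies; Lars is not required to hold a retail food licence.

Exception (a): assessed value is $82,000, less than the $100,000 limit; all sales are at a certified farmers' market — every condition holds. Under paragraphs (c)–(d): (c) would limit (a) — the jarred condiments contain meat — but (d) sets (c) aside: (d) operates against (c): a current Tier 4 Certificate is held. (a) remains available.
Exception (b) does not apply: the Cottage Food Declaration was withdrawn.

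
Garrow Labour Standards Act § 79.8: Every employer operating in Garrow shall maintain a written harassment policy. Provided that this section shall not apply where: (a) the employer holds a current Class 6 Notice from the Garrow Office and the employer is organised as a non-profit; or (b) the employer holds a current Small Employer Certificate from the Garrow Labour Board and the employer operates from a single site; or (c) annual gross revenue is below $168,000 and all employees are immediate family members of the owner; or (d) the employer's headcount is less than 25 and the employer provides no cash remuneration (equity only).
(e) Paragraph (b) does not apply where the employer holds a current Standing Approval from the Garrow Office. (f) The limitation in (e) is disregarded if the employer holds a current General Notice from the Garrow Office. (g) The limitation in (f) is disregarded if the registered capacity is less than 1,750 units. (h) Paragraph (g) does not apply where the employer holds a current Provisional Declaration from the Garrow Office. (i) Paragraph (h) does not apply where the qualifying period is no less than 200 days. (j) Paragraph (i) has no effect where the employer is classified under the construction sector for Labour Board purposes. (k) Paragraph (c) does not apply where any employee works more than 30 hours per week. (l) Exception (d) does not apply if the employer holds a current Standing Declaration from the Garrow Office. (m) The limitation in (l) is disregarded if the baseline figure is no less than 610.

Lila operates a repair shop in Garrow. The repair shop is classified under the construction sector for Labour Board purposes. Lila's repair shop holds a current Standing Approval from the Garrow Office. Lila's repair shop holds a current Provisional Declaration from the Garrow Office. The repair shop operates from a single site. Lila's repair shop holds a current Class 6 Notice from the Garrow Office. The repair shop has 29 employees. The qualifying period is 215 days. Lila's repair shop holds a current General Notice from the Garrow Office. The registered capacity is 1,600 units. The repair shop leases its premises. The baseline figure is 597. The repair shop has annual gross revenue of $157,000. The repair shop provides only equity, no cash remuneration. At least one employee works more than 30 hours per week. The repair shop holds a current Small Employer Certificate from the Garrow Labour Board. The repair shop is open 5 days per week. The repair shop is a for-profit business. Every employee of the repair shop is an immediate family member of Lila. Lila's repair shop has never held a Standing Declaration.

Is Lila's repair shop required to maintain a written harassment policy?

No — exception (b) applies; Lila's repair shop is not required to maintain a written harassment policy.

Exception (a) does not apply: the employer is for-profit.
All of (b)'s requirements are met (a current Small Employer Certificate is held; the employer operates from a single site). As to paragraphs (e)–(j): (e) is engaged (a current Standing Approval is held), but is displaced by (f): (f) operates against (e): a current General Notice is held. (g) would limit (f) — the registered capacity is 1,600 units, less than the 1,750 units limit — but (h) sets (g) aside: (h) is engaged — a current Provisional Declaration is held. (i) would limit (h) — the qualifying period is 215 days, meeting the 200 days threshold — but (j) sets (i) aside: (j) applies — the repair shop is classified under the construction sector. So (b) applies.
Exception (c): annual gross revenue is $157,000, below the $168,000 limit; every employee is an immediate family member — every condition holds. But: (k) is triggered — at least one employee exceeds 30 hours/week. So (c) is unavailable.
Exception (d) does not apply: the employer's headcount is 29, not less than 25.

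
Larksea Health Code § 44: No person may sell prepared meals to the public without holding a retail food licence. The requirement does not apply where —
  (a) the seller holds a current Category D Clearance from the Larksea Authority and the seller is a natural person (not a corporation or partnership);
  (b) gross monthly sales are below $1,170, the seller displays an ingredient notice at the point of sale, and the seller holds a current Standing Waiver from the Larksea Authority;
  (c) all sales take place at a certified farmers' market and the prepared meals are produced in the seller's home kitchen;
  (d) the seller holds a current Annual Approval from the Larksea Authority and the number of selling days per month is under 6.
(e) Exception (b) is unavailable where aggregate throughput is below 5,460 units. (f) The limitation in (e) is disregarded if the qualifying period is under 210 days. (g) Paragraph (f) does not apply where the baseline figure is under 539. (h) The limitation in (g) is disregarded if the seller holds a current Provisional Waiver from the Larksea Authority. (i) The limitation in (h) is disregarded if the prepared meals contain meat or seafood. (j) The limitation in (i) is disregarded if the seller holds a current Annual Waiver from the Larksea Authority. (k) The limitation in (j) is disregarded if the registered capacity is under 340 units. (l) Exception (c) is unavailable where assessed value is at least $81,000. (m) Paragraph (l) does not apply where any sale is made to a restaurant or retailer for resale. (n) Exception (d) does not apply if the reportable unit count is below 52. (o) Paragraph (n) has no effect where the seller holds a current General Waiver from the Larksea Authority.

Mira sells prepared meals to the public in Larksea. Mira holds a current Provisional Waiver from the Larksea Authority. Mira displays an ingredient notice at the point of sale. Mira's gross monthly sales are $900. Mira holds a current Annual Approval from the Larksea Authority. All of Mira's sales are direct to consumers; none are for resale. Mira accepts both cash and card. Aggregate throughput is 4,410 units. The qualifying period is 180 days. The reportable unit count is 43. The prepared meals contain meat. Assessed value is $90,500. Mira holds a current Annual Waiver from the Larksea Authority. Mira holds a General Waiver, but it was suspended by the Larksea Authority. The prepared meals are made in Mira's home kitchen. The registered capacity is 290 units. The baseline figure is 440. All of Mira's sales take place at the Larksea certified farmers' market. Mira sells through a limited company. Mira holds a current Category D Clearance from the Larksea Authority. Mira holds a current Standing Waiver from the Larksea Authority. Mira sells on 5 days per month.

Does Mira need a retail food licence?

Exception (a) fails — the seller operates through a limited company.
Exception (b): gross monthly sales are $900, below the $1,170 limit; an ingredient notice is displayed; a current Standing Waiver is held — every condition holds. Turning to paragraphs (e)–(k): (e) is triggered — aggregate throughput is 4,410 units, below the 5,460 units limit. (f) would limit (e) — the qualifying period is 180 days, under the 210 days limit — but (g) sets (f) aside: (g) is engaged — the baseline figure is 440, under the 539 limit. (h) would limit (g) — a current Provisional Waiver is held — but (i) sets (h) aside: (i) operates against (h): the prepared meals contain meat. (j) operates (a current Annual Waiver is held), but is itself disapplied by (k): (k) operates against (j): the registered capacity is 290 units, under the 340 units limit. Exception (b) does not apply.
Exception (c)'s conditions are all satisfied: all sales are at a certified farmers' market; the prepared meals are home-kitchen produced. However, paragraphs (l)–(m) must be considered: (l) operates against (c): assessed value is $90,500, meeting the $81,000 threshold. (m) is inapplicable (no sales are for resale), so (l) stands. (c) is therefore removed.
Exception (d)'s conditions are all satisfied: a current Annual Approval is held; the number of selling days per month is 5, under the 6 limit. But: (n) operates against (d): the reportable unit count is 43, below the 52 limit. (o), which would lift (n), is not triggered — the General Waiver is not current. So (d) is unavailable.
None of the exceptions is available; § 44 applies in full.

Yes — Mira must hold a retail food licence.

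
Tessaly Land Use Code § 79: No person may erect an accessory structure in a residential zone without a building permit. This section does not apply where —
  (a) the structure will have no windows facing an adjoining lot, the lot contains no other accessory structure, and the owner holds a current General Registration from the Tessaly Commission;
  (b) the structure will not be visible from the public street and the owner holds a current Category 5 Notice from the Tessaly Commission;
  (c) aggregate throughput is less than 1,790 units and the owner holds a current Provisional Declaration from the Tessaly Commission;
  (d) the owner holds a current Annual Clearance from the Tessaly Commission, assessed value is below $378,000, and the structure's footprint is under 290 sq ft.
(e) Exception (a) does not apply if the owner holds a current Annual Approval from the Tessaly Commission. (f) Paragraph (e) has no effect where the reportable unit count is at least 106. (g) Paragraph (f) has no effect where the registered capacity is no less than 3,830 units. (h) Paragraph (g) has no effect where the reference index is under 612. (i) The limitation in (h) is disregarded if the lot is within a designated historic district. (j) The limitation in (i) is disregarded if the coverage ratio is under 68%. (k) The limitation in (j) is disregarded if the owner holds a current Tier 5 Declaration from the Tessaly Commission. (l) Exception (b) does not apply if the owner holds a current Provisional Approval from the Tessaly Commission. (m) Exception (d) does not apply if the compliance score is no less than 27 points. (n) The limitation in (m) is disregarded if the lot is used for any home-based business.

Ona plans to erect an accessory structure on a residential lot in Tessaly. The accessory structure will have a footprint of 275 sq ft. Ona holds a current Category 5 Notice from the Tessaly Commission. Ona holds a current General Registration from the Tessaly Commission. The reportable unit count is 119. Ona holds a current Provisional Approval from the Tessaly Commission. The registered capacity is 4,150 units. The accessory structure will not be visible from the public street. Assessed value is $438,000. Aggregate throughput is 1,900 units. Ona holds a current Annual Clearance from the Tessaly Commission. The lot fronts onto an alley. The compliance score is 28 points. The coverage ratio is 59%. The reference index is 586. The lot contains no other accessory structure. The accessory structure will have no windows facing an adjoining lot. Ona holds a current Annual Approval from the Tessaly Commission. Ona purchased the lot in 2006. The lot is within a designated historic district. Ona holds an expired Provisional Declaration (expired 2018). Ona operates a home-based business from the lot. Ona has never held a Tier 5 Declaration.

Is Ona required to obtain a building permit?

Exception (a): no windows face an adjoining lot; the lot has no other accessory structure; a current General Registration is held — every condition holds. Considering the limiting provisions: (e) would limit (a) — a current Annual Approval is held — but (f) sets (e) aside: (f) is engaged — the reportable unit count is 119, meeting the 106 threshold. (g) operates (the registered capacity is 4,150 units, meeting the 3,830 units threshold), but is itself disapplied by (h): (h) applies — the reference index is 586, under the 612 limit. (i) is triggered (the lot is in a historic district), but is overridden by (j): (j) operates against (i): the coverage ratio is 59%, under the 68% limit. (k), which would lift (j), does not operate here — the Tier 5 Declaration is not current. So (a) applies.
Exception (b) is satisfied on its face — the structure will not be visible from the street; a current Category 5 Notice is held. But applying paragraph (l): (l) operates against (b): a current Provisional Approval is held. So (b) is unavailable.
Exception (c) fails — aggregate throughput is 1,900 units, not less than 1,790 units.
Exception (d) does not apply: assessed value is $438,000, not below $378,000.

No — exception (a) applies; Ona does not need a building permit.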